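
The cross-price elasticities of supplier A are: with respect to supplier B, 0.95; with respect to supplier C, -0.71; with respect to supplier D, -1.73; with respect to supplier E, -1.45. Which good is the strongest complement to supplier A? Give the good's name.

Complements have ε < 0. The most negative value is -1.73 (supplier D).

supplier D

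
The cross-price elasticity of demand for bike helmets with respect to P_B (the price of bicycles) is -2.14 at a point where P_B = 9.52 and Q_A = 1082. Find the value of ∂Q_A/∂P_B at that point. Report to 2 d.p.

ε = (∂Q_A/∂P_B)·(P_B/Q_A) ⇒ ∂Q_A/∂P_B = ε·Q_A/P_B = -2.14 × 1082/9.52 ≈ -243.22.

-243.22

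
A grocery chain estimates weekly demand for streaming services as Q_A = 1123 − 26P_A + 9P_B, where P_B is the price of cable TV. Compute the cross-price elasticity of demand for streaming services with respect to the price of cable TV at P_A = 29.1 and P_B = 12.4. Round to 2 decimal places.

At P_A = 29.1 and P_B = 12.4: Q_A = 478.
∂Q_A/∂P_B = 9.
ε = (∂Q_A/∂P_B)(P_B/Q_A) = 9 × (12.4/478) ≈ 0.23.

0.23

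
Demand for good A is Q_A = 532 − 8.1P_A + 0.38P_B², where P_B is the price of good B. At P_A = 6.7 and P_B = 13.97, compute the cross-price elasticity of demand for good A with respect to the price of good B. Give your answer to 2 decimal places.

At P_A = 6.7 and P_B = 13.97: Q_A = 551.891.
∂Q_A/∂P_B = 0.76P_B = 0.76(13.97) = 10.6172.
ε = (∂Q_A/∂P_B)(P_B/Q_A) = 10.6172 × (13.97/551.891) ≈ 0.27.

0.27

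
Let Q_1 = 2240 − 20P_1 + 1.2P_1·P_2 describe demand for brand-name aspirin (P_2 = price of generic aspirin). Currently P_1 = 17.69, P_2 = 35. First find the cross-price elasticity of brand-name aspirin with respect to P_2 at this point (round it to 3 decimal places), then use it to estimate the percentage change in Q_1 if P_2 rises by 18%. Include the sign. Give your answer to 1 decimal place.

At P_1 = 17.69, P_2 = 35: Q_1 = 2629.18.
∂Q_1/∂P_2 = 1.2P_1 = 21.2280.
ε = (∂Q_1/∂P_2)(P_2/Q_1) = 21.2280 × 35/2629.18 ≈ 0.283.
%ΔQ_1 ≈ ε × %ΔP_2 = 0.283 × (18%) = 5.1%.

5.1%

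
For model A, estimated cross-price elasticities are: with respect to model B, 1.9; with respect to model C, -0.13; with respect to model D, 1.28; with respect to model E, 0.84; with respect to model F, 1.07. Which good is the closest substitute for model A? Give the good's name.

model B

Substitutes have ε > 0. Among the positive values, 1.9 (model B) is largest.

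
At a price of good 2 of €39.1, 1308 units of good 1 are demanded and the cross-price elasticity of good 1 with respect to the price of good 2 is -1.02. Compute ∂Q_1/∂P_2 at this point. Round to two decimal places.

ε = (∂Q_1/∂P_2)·(P_2/Q_1) ⇒ ∂Q_1/∂P_2 = ε·Q_1/P_2 = -1.02 × 1308/39.1 ≈ -34.12.

-34.12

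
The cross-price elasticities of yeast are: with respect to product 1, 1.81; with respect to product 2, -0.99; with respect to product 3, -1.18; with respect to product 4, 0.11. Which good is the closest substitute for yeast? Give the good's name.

Substitutes have ε > 0. Among the positive values, 1.81 (product 1) is largest.

product 1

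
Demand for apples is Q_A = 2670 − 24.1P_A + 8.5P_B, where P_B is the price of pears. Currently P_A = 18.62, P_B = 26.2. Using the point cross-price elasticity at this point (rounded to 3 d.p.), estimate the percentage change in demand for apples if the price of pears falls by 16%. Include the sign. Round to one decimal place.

-1.5%

At P_A = 18.62, P_B = 26.2: Q_A = 2443.958.
∂Q_A/∂P_B = 8.5.
ε = (∂Q_A/∂P_B)(P_B/Q_A) = 8.5000 × 26.2/2443.958 ≈ 0.091.
%ΔQ_A ≈ ε × %ΔP_B = 0.091 × (-16%) = -1.5%.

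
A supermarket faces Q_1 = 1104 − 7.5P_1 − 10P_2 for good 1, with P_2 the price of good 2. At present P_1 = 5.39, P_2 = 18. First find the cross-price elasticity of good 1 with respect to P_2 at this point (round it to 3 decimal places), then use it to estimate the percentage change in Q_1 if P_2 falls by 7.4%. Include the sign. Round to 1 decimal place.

At P_1 = 5.39, P_2 = 18: Q_1 = 883.575.
∂Q_1/∂P_2 = -10.
ε = (∂Q_1/∂P_2)(P_2/Q_1) = -10.0000 × 18/883.575 ≈ -0.204.
%ΔQ_1 ≈ ε × %ΔP_2 = -0.204 × (-7.4%) = 1.5%.

1.5%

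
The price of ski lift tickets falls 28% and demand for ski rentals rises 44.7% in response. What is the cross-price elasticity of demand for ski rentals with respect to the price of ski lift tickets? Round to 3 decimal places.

ε = (%ΔQ of ski rentals) / (%ΔP of ski lift tickets) = (44.7%) / (-28%) ≈ -1.596.

-1.596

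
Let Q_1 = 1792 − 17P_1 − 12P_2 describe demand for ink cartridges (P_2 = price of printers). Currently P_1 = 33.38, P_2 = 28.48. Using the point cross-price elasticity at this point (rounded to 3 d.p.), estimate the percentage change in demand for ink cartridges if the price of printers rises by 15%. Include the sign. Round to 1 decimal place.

At P_1 = 33.38, P_2 = 28.48: Q_1 = 882.78.
∂Q_1/∂P_2 = -12.
ε = (∂Q_1/∂P_2)(P_2/Q_1) = -12.0000 × 28.48/882.78 ≈ -0.387.
%ΔQ_1 ≈ ε × %ΔP_2 = -0.387 × (15%) = -5.8%.

-5.8%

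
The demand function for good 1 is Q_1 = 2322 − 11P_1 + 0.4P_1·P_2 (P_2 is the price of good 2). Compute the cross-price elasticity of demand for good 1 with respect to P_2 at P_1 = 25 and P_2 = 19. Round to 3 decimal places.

0.085

At P_1 = 25 and P_2 = 19: Q_1 = 2237.
∂Q_1/∂P_2 = 0.4P_1 = 0.4(25) = 10.0000.
ε = (∂Q_1/∂P_2)(P_2/Q_1) = 10.0000 × (19/2237) ≈ 0.085.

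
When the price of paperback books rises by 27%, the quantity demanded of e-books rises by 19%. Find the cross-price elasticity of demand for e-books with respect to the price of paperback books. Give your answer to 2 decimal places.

0.70

ε = (%ΔQ of e-books) / (%ΔP of paperback books) = (19%) / (27%) ≈ 0.70.
Positive cross-price elasticity: substitutes.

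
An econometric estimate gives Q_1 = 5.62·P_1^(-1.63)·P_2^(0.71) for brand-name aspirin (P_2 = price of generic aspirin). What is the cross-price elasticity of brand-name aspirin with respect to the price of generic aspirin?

In a log-linear (constant-elasticity) demand function, the coefficient on the exponent of P_2 is the cross-price elasticity.
ε = 0.71. Positive, so brand-name aspirin and generic aspirin are substitutes.

0.71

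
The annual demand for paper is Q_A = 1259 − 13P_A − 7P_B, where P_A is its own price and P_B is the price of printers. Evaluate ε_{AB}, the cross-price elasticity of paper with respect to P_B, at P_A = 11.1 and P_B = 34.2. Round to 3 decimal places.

At P_A = 11.1 and P_B = 34.2: Q_A = 875.3.
∂Q_A/∂P_B = -7.
ε = (∂Q_A/∂P_B)(P_B/Q_A) = -7 × (34.2/875.3) ≈ -0.274.

-0.274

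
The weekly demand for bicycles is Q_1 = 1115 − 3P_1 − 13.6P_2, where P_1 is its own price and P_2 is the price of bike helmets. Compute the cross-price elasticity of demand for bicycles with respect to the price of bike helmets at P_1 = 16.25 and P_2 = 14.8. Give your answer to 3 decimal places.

At P_1 = 16.25 and P_2 = 14.8: Q_1 = 864.97.
∂Q_1/∂P_2 = -13.6.
ε = (∂Q_1/∂P_2)(P_2/Q_1) = -13.6 × (14.8/864.97) ≈ -0.233.
Since ε < 0, bicycles and bike helmets are complements.

-0.233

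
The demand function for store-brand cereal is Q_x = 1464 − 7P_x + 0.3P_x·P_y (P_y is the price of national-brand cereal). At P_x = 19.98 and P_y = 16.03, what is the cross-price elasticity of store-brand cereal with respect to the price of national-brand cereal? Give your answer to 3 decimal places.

At P_x = 19.98 and P_y = 16.03: Q_x = 1420.224.
∂Q_x/∂P_y = 0.3P_x = 0.3(19.98) = 5.9940.
ε = (∂Q_x/∂P_y)(P_y/Q_x) = 5.9940 × (16.03/1420.224) ≈ 0.068.
ε > 0: substitutes.

0.068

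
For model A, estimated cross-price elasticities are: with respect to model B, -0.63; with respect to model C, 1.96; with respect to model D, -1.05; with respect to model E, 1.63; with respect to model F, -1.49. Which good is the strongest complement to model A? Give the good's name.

Complements have ε < 0. The most negative value is -1.49 (model F).

model F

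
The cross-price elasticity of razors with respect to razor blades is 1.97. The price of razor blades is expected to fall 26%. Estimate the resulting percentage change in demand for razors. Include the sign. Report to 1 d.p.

%ΔQ ≈ ε × %ΔP of razor blades = 1.97 × (-26%) = -51.2%.

-51.2%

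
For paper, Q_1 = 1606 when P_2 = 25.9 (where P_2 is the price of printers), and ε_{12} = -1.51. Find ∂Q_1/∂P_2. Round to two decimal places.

-93.63

ε = (∂Q_1/∂P_2)·(P_2/Q_1) ⇒ ∂Q_1/∂P_2 = ε·Q_1/P_2 = -1.51 × 1606/25.9 ≈ -93.63.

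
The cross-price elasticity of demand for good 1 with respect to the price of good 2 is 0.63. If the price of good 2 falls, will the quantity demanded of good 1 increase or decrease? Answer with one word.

decrease

ε > 0 and the price of good 2 falls, so the quantity of good 1 moves in the same direction: it decreases.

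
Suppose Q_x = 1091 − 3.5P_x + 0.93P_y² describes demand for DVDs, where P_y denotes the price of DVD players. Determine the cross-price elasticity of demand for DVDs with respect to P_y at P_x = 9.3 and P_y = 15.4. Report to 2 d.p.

At P_x = 9.3 and P_y = 15.4: Q_x = 1279.009.
∂Q_x/∂P_y = 1.86P_y = 1.86(15.4) = 28.6440.
ε = (∂Q_x/∂P_y)(P_y/Q_x) = 28.6440 × (15.4/1279.009) ≈ 0.34.
ε > 0: substitutes.

0.34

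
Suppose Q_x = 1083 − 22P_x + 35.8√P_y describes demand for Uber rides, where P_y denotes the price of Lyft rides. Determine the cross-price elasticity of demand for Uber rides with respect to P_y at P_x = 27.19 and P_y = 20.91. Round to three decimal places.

0.126

At P_x = 27.19 and P_y = 20.91: Q_x = 648.524.
∂Q_x/∂P_y = 35.8/(2√P_y) = 35.8/(2√20.91) = 3.9145.
ε = (∂Q_x/∂P_y)(P_y/Q_x) = 3.9145 × (20.91/648.524) ≈ 0.126.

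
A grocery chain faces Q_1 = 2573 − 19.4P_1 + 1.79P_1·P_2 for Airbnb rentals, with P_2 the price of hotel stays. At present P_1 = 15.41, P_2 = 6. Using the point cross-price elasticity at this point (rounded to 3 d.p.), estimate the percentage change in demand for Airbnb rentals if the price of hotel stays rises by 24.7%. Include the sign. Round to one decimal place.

1.7%

At P_1 = 15.41, P_2 = 6: Q_1 = 2439.549.
∂Q_1/∂P_2 = 1.79P_1 = 27.5839.
ε = (∂Q_1/∂P_2)(P_2/Q_1) = 27.5839 × 6/2439.549 ≈ 0.068.
%ΔQ_1 ≈ ε × %ΔP_2 = 0.068 × (24.7%) = 1.7%.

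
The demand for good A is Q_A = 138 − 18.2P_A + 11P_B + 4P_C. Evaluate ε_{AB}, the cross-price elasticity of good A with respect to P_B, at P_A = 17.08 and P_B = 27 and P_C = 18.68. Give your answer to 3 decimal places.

At P_A = 17.08 and P_B = 27 and P_C = 18.68: Q_A = 198.864.
∂Q_A/∂P_B = 11.
ε = (∂Q_A/∂P_B)(P_B/Q_A) = 11 × (27/198.864) ≈ 1.493.

1.493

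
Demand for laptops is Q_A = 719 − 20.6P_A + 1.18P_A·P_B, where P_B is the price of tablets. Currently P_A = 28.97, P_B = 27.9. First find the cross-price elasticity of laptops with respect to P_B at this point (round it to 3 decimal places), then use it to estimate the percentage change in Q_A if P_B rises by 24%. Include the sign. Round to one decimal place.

At P_A = 28.97, P_B = 27.9: Q_A = 1075.968.
∂Q_A/∂P_B = 1.18P_A = 34.1846.
ε = (∂Q_A/∂P_B)(P_B/Q_A) = 34.1846 × 27.9/1075.968 ≈ 0.886.
%ΔQ_A ≈ ε × %ΔP_B = 0.886 × (24%) = 21.3%.

21.3%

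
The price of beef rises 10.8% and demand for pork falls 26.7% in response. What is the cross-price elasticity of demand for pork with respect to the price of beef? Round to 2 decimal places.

ε = (%ΔQ of pork) / (%ΔP of beef) = (-26.7%) / (10.8%) ≈ -2.47.
Negative cross-price elasticity: complements.

-2.47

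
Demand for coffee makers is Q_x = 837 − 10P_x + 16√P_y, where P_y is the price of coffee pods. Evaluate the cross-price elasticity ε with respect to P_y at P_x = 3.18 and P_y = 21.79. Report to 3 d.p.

At P_x = 3.18 and P_y = 21.79: Q_x = 879.888.
∂Q_x/∂P_y = 16/(2√P_y) = 16/(2√21.79) = 1.7138.
ε = (∂Q_x/∂P_y)(P_y/Q_x) = 1.7138 × (21.79/879.888) ≈ 0.042.

0.042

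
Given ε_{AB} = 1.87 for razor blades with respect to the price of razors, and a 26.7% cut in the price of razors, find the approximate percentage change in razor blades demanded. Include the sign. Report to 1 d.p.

-49.9%

%ΔQ ≈ ε × %ΔP of razors = 1.87 × (-26.7%) = -49.9%.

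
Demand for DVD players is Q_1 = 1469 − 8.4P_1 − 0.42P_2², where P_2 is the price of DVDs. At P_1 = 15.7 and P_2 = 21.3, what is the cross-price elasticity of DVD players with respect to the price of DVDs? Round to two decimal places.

-0.33

At P_1 = 15.7 and P_2 = 21.3: Q_1 = 1146.570.
∂Q_1/∂P_2 = -0.84P_2 = -0.84(21.3) = -17.8920.
ε = (∂Q_1/∂P_2)(P_2/Q_1) = -17.8920 × (21.3/1146.570) ≈ -0.33.
ε < 0: complements.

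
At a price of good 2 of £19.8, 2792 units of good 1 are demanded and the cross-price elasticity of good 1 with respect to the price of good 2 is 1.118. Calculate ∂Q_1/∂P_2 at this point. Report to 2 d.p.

157.65

ε = (∂Q_1/∂P_2)·(P_2/Q_1) ⇒ ∂Q_1/∂P_2 = ε·Q_1/P_2 = 1.118 × 2792/19.8 ≈ 157.65.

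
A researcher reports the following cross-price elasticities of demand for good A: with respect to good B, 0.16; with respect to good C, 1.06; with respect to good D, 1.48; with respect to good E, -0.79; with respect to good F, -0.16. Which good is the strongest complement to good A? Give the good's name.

good E

Complements have ε < 0. The most negative value is -0.79 (good E).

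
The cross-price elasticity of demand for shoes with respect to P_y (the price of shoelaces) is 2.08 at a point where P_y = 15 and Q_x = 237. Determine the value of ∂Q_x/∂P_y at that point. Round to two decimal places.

32.86

ε = (∂Q_x/∂P_y)·(P_y/Q_x) ⇒ ∂Q_x/∂P_y = ε·Q_x/P_y = 2.08 × 237/15 ≈ 32.86.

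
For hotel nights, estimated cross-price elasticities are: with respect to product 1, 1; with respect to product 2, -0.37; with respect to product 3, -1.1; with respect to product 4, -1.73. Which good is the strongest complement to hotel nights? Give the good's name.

product 4

Complements have ε < 0. The most negative value is -1.73 (product 4).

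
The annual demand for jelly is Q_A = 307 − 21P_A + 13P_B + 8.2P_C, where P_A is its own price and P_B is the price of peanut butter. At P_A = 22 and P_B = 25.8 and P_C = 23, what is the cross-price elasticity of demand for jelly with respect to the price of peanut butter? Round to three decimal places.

At P_A = 22 and P_B = 25.8 and P_C = 23: Q_A = 369.
∂Q_A/∂P_B = 13.
ε = (∂Q_A/∂P_B)(P_B/Q_A) = 13 × (25.8/369) ≈ 0.909.

0.909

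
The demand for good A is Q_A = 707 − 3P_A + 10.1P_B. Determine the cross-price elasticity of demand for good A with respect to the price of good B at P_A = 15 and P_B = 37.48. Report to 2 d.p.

0.36

At P_A = 15 and P_B = 37.48: Q_A = 1040.548.
∂Q_A/∂P_B = 10.1.
ε = (∂Q_A/∂P_B)(P_B/Q_A) = 10.1 × (37.48/1040.548) ≈ 0.36.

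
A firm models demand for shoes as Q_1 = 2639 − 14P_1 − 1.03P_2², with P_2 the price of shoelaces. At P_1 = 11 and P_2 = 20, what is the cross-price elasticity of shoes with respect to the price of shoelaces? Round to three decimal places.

At P_1 = 11 and P_2 = 20: Q_1 = 2073.
∂Q_1/∂P_2 = -2.06P_2 = -2.06(20) = -41.2000.
ε = (∂Q_1/∂P_2)(P_2/Q_1) = -41.2000 × (20/2073) ≈ -0.397.

-0.397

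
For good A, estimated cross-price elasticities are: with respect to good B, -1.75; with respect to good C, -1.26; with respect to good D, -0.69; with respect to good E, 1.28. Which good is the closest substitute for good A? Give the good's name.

Substitutes have ε > 0. Among the positive values, 1.28 (good E) is largest.

good E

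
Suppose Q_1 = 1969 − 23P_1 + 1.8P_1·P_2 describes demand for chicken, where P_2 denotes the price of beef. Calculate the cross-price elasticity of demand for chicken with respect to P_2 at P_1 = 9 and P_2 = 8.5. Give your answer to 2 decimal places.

0.07

At P_1 = 9 and P_2 = 8.5: Q_1 = 1899.7.
∂Q_1/∂P_2 = 1.8P_1 = 1.8(9) = 16.2000.
ε = (∂Q_1/∂P_2)(P_2/Q_1) = 16.2000 × (8.5/1899.7) ≈ 0.07.
ε > 0: substitutes.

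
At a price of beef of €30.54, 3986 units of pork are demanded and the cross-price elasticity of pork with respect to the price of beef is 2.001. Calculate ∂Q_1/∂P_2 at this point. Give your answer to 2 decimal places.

261.17

ε = (∂Q_1/∂P_2)·(P_2/Q_1) ⇒ ∂Q_1/∂P_2 = ε·Q_1/P_2 = 2.001 × 3986/30.54 ≈ 261.17.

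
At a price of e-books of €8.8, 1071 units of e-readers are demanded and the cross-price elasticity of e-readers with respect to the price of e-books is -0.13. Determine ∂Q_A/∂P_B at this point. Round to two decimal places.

-15.82

ε = (∂Q_A/∂P_B)·(P_B/Q_A) ⇒ ∂Q_A/∂P_B = ε·Q_A/P_B = -0.13 × 1071/8.8 ≈ -15.82.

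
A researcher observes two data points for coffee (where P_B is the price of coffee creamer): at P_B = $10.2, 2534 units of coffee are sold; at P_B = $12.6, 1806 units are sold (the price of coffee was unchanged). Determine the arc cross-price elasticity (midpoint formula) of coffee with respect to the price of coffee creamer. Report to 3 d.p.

ΔQ_A = 1806 − 2534 = -728; ΔP_B = 12.6 − 10.2 = 2.4.
Midpoints: Q̄_A = 2170.0, P̄_B = 11.40.
ε = (ΔQ_A/Q̄_A)/(ΔP_B/P̄_B) = (-728/2170.0)/(2.4/11.40) ≈ -1.594.
ε < 0: coffee and coffee creamer are complements.

-1.594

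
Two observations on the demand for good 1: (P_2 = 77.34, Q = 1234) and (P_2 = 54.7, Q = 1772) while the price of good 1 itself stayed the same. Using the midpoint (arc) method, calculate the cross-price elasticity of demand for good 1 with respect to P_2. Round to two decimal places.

-1.04

ΔQ_1 = 1772 − 1234 = 538; ΔP_2 = 54.7 − 77.34 = -22.64.
Midpoints: Q̄_1 = 1503.0, P̄_2 = 66.02.
ε = (ΔQ_1/Q̄_1)/(ΔP_2/P̄_2) = (538/1503.0)/(-22.64/66.02) ≈ -1.04.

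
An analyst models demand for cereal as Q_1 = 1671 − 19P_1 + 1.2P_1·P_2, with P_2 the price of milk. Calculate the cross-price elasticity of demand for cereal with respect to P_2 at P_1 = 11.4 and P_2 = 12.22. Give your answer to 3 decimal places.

0.103

At P_1 = 11.4 and P_2 = 12.22: Q_1 = 1621.570.
∂Q_1/∂P_2 = 1.2P_1 = 1.2(11.4) = 13.6800.
ε = (∂Q_1/∂P_2)(P_2/Q_1) = 13.6800 × (12.22/1621.570) ≈ 0.103.
ε > 0: substitutes.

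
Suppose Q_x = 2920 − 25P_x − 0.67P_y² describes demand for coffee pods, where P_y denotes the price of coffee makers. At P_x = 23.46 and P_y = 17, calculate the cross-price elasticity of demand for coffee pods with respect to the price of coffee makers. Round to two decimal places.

At P_x = 23.46 and P_y = 17: Q_x = 2139.87.
∂Q_x/∂P_y = -1.34P_y = -1.34(17) = -22.7800.
ε = (∂Q_x/∂P_y)(P_y/Q_x) = -22.7800 × (17/2139.87) ≈ -0.18.

-0.18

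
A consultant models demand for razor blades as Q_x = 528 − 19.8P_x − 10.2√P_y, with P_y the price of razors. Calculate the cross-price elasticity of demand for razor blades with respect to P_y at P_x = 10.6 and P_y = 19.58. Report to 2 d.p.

At P_x = 10.6 and P_y = 19.58: Q_x = 272.986.
∂Q_x/∂P_y = -10.2/(2√P_y) = -10.2/(2√19.58) = -1.1526.
ε = (∂Q_x/∂P_y)(P_y/Q_x) = -1.1526 × (19.58/272.986) ≈ -0.08.
ε < 0: complements.

-0.08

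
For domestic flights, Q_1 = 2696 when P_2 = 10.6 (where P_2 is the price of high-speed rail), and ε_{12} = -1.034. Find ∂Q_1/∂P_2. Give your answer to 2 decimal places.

-262.99

ε = (∂Q_1/∂P_2)·(P_2/Q_1) ⇒ ∂Q_1/∂P_2 = ε·Q_1/P_2 = -1.034 × 2696/10.6 ≈ -262.99.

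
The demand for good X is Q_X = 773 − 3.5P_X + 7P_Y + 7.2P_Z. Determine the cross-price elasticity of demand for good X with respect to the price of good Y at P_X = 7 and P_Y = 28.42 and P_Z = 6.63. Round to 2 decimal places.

At P_X = 7 and P_Y = 28.42 and P_Z = 6.63: Q_X = 995.176.
∂Q_X/∂P_Y = 7.
ε = (∂Q_X/∂P_Y)(P_Y/Q_X) = 7 × (28.42/995.176) ≈ 0.20.
Since ε > 0, good X and good Y are substitutes.

0.20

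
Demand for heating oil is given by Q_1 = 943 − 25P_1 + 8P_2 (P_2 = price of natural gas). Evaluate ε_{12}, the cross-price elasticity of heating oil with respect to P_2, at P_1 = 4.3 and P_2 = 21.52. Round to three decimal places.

0.171

At P_1 = 4.3 and P_2 = 21.52: Q_1 = 1007.66.
∂Q_1/∂P_2 = 8.
ε = (∂Q_1/∂P_2)(P_2/Q_1) = 8 × (21.52/1007.66) ≈ 0.171.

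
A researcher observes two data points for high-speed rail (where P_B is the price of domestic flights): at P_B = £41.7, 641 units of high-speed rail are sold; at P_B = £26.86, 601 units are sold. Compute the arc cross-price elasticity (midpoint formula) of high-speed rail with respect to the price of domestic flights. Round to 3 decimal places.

ΔQ_A = 601 − 641 = -40; ΔP_B = 26.86 − 41.7 = -14.84.
Midpoints: Q̄_A = 621.0, P̄_B = 34.28.
ε = (ΔQ_A/Q̄_A)/(ΔP_B/P̄_B) = (-40/621.0)/(-14.84/34.28) ≈ 0.149.
ε > 0: high-speed rail and domestic flights are substitutes.

0.149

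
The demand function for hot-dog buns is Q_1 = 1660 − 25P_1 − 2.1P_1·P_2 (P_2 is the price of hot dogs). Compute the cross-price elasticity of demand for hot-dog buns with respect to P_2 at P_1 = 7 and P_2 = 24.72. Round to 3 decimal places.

At P_1 = 7 and P_2 = 24.72: Q_1 = 1121.616.
∂Q_1/∂P_2 = -2.1P_1 = -2.1(7) = -14.7000.
ε = (∂Q_1/∂P_2)(P_2/Q_1) = -14.7000 × (24.72/1121.616) ≈ -0.324.

-0.324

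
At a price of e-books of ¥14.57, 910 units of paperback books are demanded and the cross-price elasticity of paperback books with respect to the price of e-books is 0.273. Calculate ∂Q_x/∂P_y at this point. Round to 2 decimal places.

17.05

ε = (∂Q_x/∂P_y)·(P_y/Q_x) ⇒ ∂Q_x/∂P_y = ε·Q_x/P_y = 0.273 × 910/14.57 ≈ 17.05.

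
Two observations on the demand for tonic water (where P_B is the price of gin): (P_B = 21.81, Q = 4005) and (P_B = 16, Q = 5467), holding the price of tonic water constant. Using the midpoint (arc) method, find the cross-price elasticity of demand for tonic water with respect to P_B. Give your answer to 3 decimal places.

ΔQ_A = 5467 − 4005 = 1462; ΔP_B = 16 − 21.81 = -5.81.
Midpoints: Q̄_A = 4736.0, P̄_B = 18.91.
ε = (ΔQ_A/Q̄_A)/(ΔP_B/P̄_B) = (1462/4736.0)/(-5.81/18.91) ≈ -1.004.

-1.004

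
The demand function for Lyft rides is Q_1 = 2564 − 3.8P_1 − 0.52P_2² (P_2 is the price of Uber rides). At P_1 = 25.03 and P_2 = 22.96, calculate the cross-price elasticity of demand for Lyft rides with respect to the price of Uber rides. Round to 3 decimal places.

-0.250

At P_1 = 25.03 and P_2 = 22.96: Q_1 = 2194.762.
∂Q_1/∂P_2 = -1.04P_2 = -1.04(22.96) = -23.8784.
ε = (∂Q_1/∂P_2)(P_2/Q_1) = -23.8784 × (22.96/2194.762) ≈ -0.250.
ε < 0: complements.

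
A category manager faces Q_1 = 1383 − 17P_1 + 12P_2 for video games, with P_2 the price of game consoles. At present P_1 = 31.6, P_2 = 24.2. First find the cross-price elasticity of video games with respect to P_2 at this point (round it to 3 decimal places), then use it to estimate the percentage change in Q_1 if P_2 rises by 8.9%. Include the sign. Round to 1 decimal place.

2.3%

At P_1 = 31.6, P_2 = 24.2: Q_1 = 1136.2.
∂Q_1/∂P_2 = 12.
ε = (∂Q_1/∂P_2)(P_2/Q_1) = 12.0000 × 24.2/1136.2 ≈ 0.256.
%ΔQ_1 ≈ ε × %ΔP_2 = 0.256 × (8.9%) = 2.3%.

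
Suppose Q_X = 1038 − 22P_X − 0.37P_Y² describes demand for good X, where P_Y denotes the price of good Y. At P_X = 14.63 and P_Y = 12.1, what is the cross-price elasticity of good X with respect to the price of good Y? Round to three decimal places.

-0.164

At P_X = 14.63 and P_Y = 12.1: Q_X = 661.968.
∂Q_X/∂P_Y = -0.74P_Y = -0.74(12.1) = -8.9540.
ε = (∂Q_X/∂P_Y)(P_Y/Q_X) = -8.9540 × (12.1/661.968) ≈ -0.164.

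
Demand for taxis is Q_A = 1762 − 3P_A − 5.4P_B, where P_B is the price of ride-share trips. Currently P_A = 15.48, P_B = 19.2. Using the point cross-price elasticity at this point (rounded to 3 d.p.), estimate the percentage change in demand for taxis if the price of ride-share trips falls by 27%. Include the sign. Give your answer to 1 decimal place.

At P_A = 15.48, P_B = 19.2: Q_A = 1611.88.
∂Q_A/∂P_B = -5.4.
ε = (∂Q_A/∂P_B)(P_B/Q_A) = -5.4000 × 19.2/1611.88 ≈ -0.064.
%ΔQ_A ≈ ε × %ΔP_B = -0.064 × (-27%) = 1.7%.

1.7%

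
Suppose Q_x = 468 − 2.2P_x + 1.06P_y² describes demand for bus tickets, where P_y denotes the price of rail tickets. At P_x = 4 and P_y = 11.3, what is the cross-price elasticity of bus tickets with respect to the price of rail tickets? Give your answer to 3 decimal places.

0.455

At P_x = 4 and P_y = 11.3: Q_x = 594.551.
∂Q_x/∂P_y = 2.12P_y = 2.12(11.3) = 23.9560.
ε = (∂Q_x/∂P_y)(P_y/Q_x) = 23.9560 × (11.3/594.551) ≈ 0.455.
ε > 0: substitutes.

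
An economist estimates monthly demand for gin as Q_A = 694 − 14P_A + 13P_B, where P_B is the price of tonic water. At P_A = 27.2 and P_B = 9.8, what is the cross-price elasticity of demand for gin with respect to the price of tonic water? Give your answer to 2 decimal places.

At P_A = 27.2 and P_B = 9.8: Q_A = 440.6.
∂Q_A/∂P_B = 13.
ε = (∂Q_A/∂P_B)(P_B/Q_A) = 13 × (9.8/440.6) ≈ 0.29.
Since ε > 0, gin and tonic water are substitutes.

0.29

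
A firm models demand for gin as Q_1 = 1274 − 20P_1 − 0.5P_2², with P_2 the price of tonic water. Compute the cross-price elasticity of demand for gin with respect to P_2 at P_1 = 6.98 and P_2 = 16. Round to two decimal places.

At P_1 = 6.98 and P_2 = 16: Q_1 = 1006.4.
∂Q_1/∂P_2 = -1P_2 = -1(16) = -16.0000.
ε = (∂Q_1/∂P_2)(P_2/Q_1) = -16.0000 × (16/1006.4) ≈ -0.25.

-0.25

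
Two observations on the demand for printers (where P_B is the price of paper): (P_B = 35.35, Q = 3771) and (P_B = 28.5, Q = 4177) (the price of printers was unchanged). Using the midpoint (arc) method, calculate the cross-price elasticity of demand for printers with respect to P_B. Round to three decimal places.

-0.476

ΔQ_A = 4177 − 3771 = 406; ΔP_B = 28.5 − 35.35 = -6.85.
Midpoints: Q̄_A = 3974.0, P̄_B = 31.93.
ε = (ΔQ_A/Q̄_A)/(ΔP_B/P̄_B) = (406/3974.0)/(-6.85/31.93) ≈ -0.476.
ε < 0: printers and paper are complements.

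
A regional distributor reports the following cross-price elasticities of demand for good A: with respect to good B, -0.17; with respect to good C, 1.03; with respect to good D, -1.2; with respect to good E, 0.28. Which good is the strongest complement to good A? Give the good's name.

Complements have ε < 0. The most negative value is -1.2 (good D).

good D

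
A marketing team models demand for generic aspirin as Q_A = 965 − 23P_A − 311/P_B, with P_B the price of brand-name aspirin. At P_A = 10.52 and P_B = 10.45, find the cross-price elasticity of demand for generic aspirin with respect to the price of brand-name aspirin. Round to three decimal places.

0.043

At P_A = 10.52 and P_B = 10.45: Q_A = 693.279.
∂Q_A/∂P_B = 311/P_B² = 2.8479.
ε = (∂Q_A/∂P_B)(P_B/Q_A) = 2.8479 × (10.45/693.279) ≈ 0.043.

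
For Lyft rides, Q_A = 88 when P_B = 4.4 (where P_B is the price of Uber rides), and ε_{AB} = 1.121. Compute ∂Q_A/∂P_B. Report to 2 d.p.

ε = (∂Q_A/∂P_B)·(P_B/Q_A) ⇒ ∂Q_A/∂P_B = ε·Q_A/P_B = 1.121 × 88/4.4 ≈ 22.42.

22.42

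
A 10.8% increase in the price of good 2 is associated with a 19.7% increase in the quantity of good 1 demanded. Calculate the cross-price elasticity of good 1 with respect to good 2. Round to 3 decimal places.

ε = (%ΔQ of good 1) / (%ΔP of good 2) = (19.7%) / (10.8%) ≈ 1.824.
Positive cross-price elasticity: substitutes.

1.824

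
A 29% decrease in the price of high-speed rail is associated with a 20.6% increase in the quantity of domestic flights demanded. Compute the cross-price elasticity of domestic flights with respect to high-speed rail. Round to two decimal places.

-0.71

ε = (%ΔQ of domestic flights) / (%ΔP of high-speed rail) = (20.6%) / (-29%) ≈ -0.71.
Negative cross-price elasticity: complements.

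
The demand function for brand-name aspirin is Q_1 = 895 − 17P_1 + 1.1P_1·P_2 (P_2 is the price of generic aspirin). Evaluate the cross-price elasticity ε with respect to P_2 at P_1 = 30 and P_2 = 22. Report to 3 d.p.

0.653

At P_1 = 30 and P_2 = 22: Q_1 = 1111.
∂Q_1/∂P_2 = 1.1P_1 = 1.1(30) = 33.0000.
ε = (∂Q_1/∂P_2)(P_2/Q_1) = 33.0000 × (22/1111) ≈ 0.653.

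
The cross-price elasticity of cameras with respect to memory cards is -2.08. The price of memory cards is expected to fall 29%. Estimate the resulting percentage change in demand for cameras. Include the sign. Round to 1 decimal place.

60.3%

%ΔQ ≈ ε × %ΔP of memory cards = -2.08 × (-29%) = 60.3%.
Demand for cameras rises by about 60.3%.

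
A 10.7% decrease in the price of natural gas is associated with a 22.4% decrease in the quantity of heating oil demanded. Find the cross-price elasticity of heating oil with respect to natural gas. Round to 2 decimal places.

ε = (%ΔQ of heating oil) / (%ΔP of natural gas) = (-22.4%) / (-10.7%) ≈ 2.09.
Positive cross-price elasticity: substitutes.

2.09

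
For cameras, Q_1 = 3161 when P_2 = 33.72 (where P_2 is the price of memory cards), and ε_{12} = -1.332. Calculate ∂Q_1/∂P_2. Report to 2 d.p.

ε = (∂Q_1/∂P_2)·(P_2/Q_1) ⇒ ∂Q_1/∂P_2 = ε·Q_1/P_2 = -1.332 × 3161/33.72 ≈ -124.87.

-124.87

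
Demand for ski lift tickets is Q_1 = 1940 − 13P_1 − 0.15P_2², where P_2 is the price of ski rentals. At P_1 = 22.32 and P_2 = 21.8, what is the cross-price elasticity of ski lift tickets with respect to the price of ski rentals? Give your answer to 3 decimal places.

-0.090

At P_1 = 22.32 and P_2 = 21.8: Q_1 = 1578.554.
∂Q_1/∂P_2 = -0.3P_2 = -0.3(21.8) = -6.5400.
ε = (∂Q_1/∂P_2)(P_2/Q_1) = -6.5400 × (21.8/1578.554) ≈ -0.090.
ε < 0: complements.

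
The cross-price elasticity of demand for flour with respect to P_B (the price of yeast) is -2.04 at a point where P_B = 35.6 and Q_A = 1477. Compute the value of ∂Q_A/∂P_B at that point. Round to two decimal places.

-84.64

ε = (∂Q_A/∂P_B)·(P_B/Q_A) ⇒ ∂Q_A/∂P_B = ε·Q_A/P_B = -2.04 × 1477/35.6 ≈ -84.64.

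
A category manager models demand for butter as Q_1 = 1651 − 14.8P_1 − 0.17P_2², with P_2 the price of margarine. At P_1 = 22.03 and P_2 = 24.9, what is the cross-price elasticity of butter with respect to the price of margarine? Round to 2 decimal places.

At P_1 = 22.03 and P_2 = 24.9: Q_1 = 1219.554.
∂Q_1/∂P_2 = -0.34P_2 = -0.34(24.9) = -8.4660.
ε = (∂Q_1/∂P_2)(P_2/Q_1) = -8.4660 × (24.9/1219.554) ≈ -0.17.

-0.17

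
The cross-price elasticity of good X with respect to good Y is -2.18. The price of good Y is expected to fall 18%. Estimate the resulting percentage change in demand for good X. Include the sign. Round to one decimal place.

%ΔQ ≈ ε × %ΔP of good Y = -2.18 × (-18%) = 39.2%.

39.2%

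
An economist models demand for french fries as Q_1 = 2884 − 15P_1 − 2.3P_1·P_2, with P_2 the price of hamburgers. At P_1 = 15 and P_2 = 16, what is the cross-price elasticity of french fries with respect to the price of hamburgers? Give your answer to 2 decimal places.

-0.26

At P_1 = 15 and P_2 = 16: Q_1 = 2107.
∂Q_1/∂P_2 = -2.3P_1 = -2.3(15) = -34.5000.
ε = (∂Q_1/∂P_2)(P_2/Q_1) = -34.5000 × (16/2107) ≈ -0.26.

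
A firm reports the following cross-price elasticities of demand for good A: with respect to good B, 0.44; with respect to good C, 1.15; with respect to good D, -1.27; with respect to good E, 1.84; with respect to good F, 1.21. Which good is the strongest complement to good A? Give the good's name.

good D

Complements have ε < 0. The most negative value is -1.27 (good D).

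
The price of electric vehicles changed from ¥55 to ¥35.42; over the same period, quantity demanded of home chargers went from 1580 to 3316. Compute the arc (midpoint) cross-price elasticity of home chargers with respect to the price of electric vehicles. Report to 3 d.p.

ΔQ_A = 3316 − 1580 = 1736; ΔP_B = 35.42 − 55 = -19.58.
Midpoints: Q̄_A = 2448.0, P̄_B = 45.21.
ε = (ΔQ_A/Q̄_A)/(ΔP_B/P̄_B) = (1736/2448.0)/(-19.58/45.21) ≈ -1.637.

-1.637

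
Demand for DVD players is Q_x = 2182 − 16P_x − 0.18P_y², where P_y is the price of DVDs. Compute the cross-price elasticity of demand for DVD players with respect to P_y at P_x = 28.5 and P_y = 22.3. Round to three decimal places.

At P_x = 28.5 and P_y = 22.3: Q_x = 1636.488.
∂Q_x/∂P_y = -0.36P_y = -0.36(22.3) = -8.0280.
ε = (∂Q_x/∂P_y)(P_y/Q_x) = -8.0280 × (22.3/1636.488) ≈ -0.109.

-0.109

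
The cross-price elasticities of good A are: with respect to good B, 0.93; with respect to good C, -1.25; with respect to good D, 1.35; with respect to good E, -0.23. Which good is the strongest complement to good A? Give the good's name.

Complements have ε < 0. The most negative value is -1.25 (good C).

good C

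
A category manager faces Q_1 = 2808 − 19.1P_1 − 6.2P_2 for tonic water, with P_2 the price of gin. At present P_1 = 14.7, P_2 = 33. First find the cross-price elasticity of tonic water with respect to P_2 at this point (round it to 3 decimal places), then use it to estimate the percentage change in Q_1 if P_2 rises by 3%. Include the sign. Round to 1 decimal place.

-0.3%

At P_1 = 14.7, P_2 = 33: Q_1 = 2322.63.
∂Q_1/∂P_2 = -6.2.
ε = (∂Q_1/∂P_2)(P_2/Q_1) = -6.2000 × 33/2322.63 ≈ -0.088.
%ΔQ_1 ≈ ε × %ΔP_2 = -0.088 × (3%) = -0.3%.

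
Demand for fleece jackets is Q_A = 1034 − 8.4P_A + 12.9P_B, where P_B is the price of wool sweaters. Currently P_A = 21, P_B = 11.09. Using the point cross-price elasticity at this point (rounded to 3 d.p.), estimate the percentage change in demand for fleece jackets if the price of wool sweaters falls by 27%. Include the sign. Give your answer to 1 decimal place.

-3.9%

At P_A = 21, P_B = 11.09: Q_A = 1000.661.
∂Q_A/∂P_B = 12.9.
ε = (∂Q_A/∂P_B)(P_B/Q_A) = 12.9000 × 11.09/1000.661 ≈ 0.143.
%ΔQ_A ≈ ε × %ΔP_B = 0.143 × (-27%) = -3.9%.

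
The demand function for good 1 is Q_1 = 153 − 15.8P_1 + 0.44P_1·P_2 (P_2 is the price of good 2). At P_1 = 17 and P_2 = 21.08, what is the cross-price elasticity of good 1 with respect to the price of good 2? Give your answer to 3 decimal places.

At P_1 = 17 and P_2 = 21.08: Q_1 = 42.078.
∂Q_1/∂P_2 = 0.44P_1 = 0.44(17) = 7.4800.
ε = (∂Q_1/∂P_2)(P_2/Q_1) = 7.4800 × (21.08/42.078) ≈ 3.747.
ε > 0: substitutes.

3.747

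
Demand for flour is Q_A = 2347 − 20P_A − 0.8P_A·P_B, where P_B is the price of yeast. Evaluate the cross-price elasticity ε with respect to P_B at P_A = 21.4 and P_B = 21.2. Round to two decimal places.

-0.23

At P_A = 21.4 and P_B = 21.2: Q_A = 1556.056.
∂Q_A/∂P_B = -0.8P_A = -0.8(21.4) = -17.1200.
ε = (∂Q_A/∂P_B)(P_B/Q_A) = -17.1200 × (21.2/1556.056) ≈ -0.23.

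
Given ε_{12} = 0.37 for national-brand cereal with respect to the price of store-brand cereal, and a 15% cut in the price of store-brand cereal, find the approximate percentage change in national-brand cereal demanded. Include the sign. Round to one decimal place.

-5.6%

%ΔQ ≈ ε × %ΔP of store-brand cereal = 0.37 × (-15%) = -5.6%.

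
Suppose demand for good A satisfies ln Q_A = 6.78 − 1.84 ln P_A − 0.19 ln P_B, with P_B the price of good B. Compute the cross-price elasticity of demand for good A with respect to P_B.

-0.19

In a log-linear (constant-elasticity) demand function, the coefficient on ln P_B is the cross-price elasticity.
ε = -0.19. Negative, so good A and good B are complements.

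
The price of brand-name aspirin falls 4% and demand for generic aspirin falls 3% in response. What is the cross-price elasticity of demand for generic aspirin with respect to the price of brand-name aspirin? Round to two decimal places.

0.75

ε = (%ΔQ of generic aspirin) / (%ΔP of brand-name aspirin) = (-3%) / (-4%) ≈ 0.75.
Positive cross-price elasticity: substitutes.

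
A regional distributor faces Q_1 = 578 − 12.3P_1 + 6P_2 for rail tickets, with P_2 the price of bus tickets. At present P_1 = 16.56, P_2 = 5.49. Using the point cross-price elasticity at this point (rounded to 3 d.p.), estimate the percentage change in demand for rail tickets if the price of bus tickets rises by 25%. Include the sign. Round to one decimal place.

2.0%

At P_1 = 16.56, P_2 = 5.49: Q_1 = 407.252.
∂Q_1/∂P_2 = 6.
ε = (∂Q_1/∂P_2)(P_2/Q_1) = 6.0000 × 5.49/407.252 ≈ 0.081.
%ΔQ_1 ≈ ε × %ΔP_2 = 0.081 × (25%) = 2.0%.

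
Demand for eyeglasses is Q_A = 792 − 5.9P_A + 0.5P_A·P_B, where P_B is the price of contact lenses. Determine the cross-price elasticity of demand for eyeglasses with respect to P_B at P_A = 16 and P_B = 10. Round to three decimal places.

0.103

At P_A = 16 and P_B = 10: Q_A = 777.6.
∂Q_A/∂P_B = 0.5P_A = 0.5(16) = 8.0000.
ε = (∂Q_A/∂P_B)(P_B/Q_A) = 8.0000 × (10/777.6) ≈ 0.103.
ε > 0: substitutes.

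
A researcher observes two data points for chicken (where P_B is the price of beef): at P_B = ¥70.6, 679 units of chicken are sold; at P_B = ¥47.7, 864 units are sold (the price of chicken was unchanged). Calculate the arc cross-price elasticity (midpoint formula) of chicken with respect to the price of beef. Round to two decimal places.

-0.62

ΔQ_A = 864 − 679 = 185; ΔP_B = 47.7 − 70.6 = -22.9.
Midpoints: Q̄_A = 771.5, P̄_B = 59.15.
ε = (ΔQ_A/Q̄_A)/(ΔP_B/P̄_B) = (185/771.5)/(-22.9/59.15) ≈ -0.62.
ε < 0: chicken and beef are complements.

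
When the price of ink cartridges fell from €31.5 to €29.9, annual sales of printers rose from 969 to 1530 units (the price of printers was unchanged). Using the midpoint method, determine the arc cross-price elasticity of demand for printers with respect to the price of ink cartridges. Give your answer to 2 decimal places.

ΔQ_A = 1530 − 969 = 561; ΔP_B = 29.9 − 31.5 = -1.6.
Midpoints: Q̄_A = 1249.5, P̄_B = 30.70.
ε = (ΔQ_A/Q̄_A)/(ΔP_B/P̄_B) = (561/1249.5)/(-1.6/30.70) ≈ -8.61.
ε < 0: printers and ink cartridges are complements.

-8.61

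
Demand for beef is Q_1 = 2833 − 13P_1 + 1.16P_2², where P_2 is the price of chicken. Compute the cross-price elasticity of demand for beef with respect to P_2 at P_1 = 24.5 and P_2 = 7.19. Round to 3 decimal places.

0.047

At P_1 = 24.5 and P_2 = 7.19: Q_1 = 2574.467.
∂Q_1/∂P_2 = 2.32P_2 = 2.32(7.19) = 16.6808.
ε = (∂Q_1/∂P_2)(P_2/Q_1) = 16.6808 × (7.19/2574.467) ≈ 0.047.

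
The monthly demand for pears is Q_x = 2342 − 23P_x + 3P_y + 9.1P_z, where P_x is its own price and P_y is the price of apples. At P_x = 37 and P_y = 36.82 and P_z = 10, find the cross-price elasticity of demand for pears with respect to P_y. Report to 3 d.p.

0.065

At P_x = 37 and P_y = 36.82 and P_z = 10: Q_x = 1692.46.
∂Q_x/∂P_y = 3.
ε = (∂Q_x/∂P_y)(P_y/Q_x) = 3 × (36.82/1692.46) ≈ 0.065.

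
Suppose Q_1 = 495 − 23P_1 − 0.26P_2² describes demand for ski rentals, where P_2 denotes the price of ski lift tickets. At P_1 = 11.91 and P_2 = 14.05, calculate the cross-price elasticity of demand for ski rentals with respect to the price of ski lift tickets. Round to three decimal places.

-0.605

At P_1 = 11.91 and P_2 = 14.05: Q_1 = 169.745.
∂Q_1/∂P_2 = -0.52P_2 = -0.52(14.05) = -7.3060.
ε = (∂Q_1/∂P_2)(P_2/Q_1) = -7.3060 × (14.05/169.745) ≈ -0.605.
ε < 0: complements.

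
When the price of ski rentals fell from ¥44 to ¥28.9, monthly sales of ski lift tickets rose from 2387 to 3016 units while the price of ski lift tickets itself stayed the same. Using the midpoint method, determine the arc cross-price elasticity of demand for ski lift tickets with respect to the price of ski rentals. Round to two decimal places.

ΔQ_A = 3016 − 2387 = 629; ΔP_B = 28.9 − 44 = -15.1.
Midpoints: Q̄_A = 2701.5, P̄_B = 36.45.
ε = (ΔQ_A/Q̄_A)/(ΔP_B/P̄_B) = (629/2701.5)/(-15.1/36.45) ≈ -0.56.

-0.56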